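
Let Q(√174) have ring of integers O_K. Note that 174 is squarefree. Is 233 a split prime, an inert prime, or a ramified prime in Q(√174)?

Since 174 ≢ 1 mod 4, the ring of integers is ℤ[√174] with discriminant 4·174 = 696.
disc(K) = 696 is not divisible by 233; 233 is unramified.
Legendre symbol by Euler's criterion: (174/233) ≡ 174^116 ≡ 232 (mod 233), i.e. (174/233) = -1.
d is a non-residue mod p, hence 233 remains inert in O_K.

233 remains inert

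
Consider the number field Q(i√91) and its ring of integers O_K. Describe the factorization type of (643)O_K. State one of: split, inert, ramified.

-91 mod 4 = 1, hence disc K = -91 and O_K = ℤ[(1+√-91)/2].
disc(K) = -91 is not divisible by 643; 643 is unramified.
(-91/643) = 552^321 mod 643 = 1, giving Legendre symbol 1.
d is a quadratic residue mod p, hence 643 splits in O_K.

split — (643) = 𝔭₁𝔭₂ with 𝔭₁ ≠ 𝔭₂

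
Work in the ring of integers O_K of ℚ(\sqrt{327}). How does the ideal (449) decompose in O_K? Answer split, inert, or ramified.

327 mod 4 = 3, hence disc K = 4·327 = 1308 and O_K = ℤ[√327].
Since gcd(449, 1308) = 1 the prime 449 does not ramify.
Euler's criterion: 327^224 mod 449 = 1. Thus (327|449) = 1.
(327/449) = 1, so 449 splits.

split — (449) = 𝔭₁𝔭₂ with 𝔭₁ ≠ 𝔭₂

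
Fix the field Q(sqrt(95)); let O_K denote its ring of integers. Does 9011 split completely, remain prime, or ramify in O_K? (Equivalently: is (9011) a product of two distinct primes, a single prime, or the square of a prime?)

Since 95 ≢ 1 mod 4, the ring of integers is ℤ[√95] with discriminant 4·95 = 380.
9011 ∤ 380, so 9011 is unramified.
(95/9011) = 95^4505 mod 9011 = 9010, giving Legendre symbol -1.
d is a non-residue mod p, hence 9011 remains inert in O_K.

inert — (9011) stays prime in O_K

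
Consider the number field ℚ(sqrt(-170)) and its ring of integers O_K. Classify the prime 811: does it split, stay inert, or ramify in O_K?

p is inert

-170 mod 4 = 2, hence disc K = 4·(-170) = -680 and O_K = ℤ[√-170].
disc(K) = -680 is not divisible by 811; 811 is unramified.
(-170/811) = 641^405 mod 811 = 810, giving Legendre symbol -1.
d is a non-residue mod p, hence 811 remains inert in O_K.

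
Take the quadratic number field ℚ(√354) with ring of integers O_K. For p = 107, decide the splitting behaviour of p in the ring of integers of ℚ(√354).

Since 354 ≢ 1 mod 4, the ring of integers is ℤ[√354] with discriminant 4·354 = 1416.
107 ∤ 1416, so 107 is unramified.
Compute (354/107) via Euler: 33^((107-1)/2) mod 107 = 1, so (354/107) = 1.
Legendre symbol 1 ⇒ 107 is split.

split — (107) = 𝔭₁𝔭₂ with 𝔭₁ ≠ 𝔭₂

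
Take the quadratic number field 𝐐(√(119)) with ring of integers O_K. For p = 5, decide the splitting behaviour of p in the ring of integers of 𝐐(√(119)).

Since 119 ≢ 1 mod 4, the ring of integers is ℤ[√119] with discriminant 4·119 = 476.
Since gcd(5, 476) = 1 the prime 5 does not ramify.
Legendre symbol by Euler's criterion: (119/5) ≡ 119^2 ≡ 1 (mod 5), i.e. (119/5) = 1.
(119/5) = 1, so 5 splits.

splits completely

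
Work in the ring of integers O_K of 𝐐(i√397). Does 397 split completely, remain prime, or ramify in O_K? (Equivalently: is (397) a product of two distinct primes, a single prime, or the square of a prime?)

p ramifies

Since -397 ≢ 1 mod 4, the ring of integers is ℤ[√-397] with discriminant 4·(-397) = -1588.
Ramification test: 397 | -1588. The prime 397 ramifies in K.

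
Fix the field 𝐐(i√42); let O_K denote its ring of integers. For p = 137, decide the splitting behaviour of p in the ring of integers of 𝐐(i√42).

inert

-42 mod 4 = 2, hence disc K = 4·(-42) = -168 and O_K = ℤ[√-42].
disc(K) = -168 is not divisible by 137; 137 is unramified.
Euler's criterion: (-42)^68 mod 137 = 136. Thus (-42|137) = -1.
Legendre symbol -1 ⇒ 137 is inert.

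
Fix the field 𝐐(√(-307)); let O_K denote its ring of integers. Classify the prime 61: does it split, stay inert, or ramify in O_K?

d = -307 ≡ 1 (mod 4), so O_K = ℤ[(1+√-307)/2] and disc(K) = d = -307.
Since gcd(61, -307) = 1 the prime 61 does not ramify.
Euler's criterion: (-307)^30 mod 61 = 60. Thus (-307|61) = -1.
(-307/61) = -1, so 61 is inert.

inert — (61) stays prime in O_K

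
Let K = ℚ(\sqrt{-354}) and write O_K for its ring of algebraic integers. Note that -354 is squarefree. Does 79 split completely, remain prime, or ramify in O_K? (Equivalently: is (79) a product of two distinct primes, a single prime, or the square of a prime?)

p is inert

Since -354 ≢ 1 mod 4, the ring of integers is ℤ[√-354] with discriminant 4·(-354) = -1416.
disc(K) = -1416 is not divisible by 79; 79 is unramified.
Euler's criterion: (-354)^39 mod 79 = 78. Thus (-354|79) = -1.
d is a non-residue mod p, hence 79 remains inert in O_K.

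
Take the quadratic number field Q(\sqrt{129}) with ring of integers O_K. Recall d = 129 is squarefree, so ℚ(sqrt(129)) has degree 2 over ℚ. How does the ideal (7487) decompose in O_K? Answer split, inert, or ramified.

split — (7487) = 𝔭₁𝔭₂ with 𝔭₁ ≠ 𝔭₂

d = 129 ≡ 1 (mod 4), so O_K = ℤ[(1+√129)/2] and disc(K) = d = 129.
Since gcd(7487, 129) = 1 the prime 7487 does not ramify.
Legendre symbol by Euler's criterion: (129/7487) ≡ 129^3743 ≡ 1 (mod 7487), i.e. (129/7487) = 1.
(129/7487) = 1, so 7487 splits.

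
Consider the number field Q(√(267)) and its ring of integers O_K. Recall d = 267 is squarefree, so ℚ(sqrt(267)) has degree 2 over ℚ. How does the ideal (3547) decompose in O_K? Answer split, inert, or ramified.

split

d = 267 ≡ 3 (mod 4), so O_K = ℤ[√267] and disc(K) = 4d = 1068.
3547 ∤ 1068, so 3547 is unramified.
(267/3547) = 267^1773 mod 3547 = 1, giving Legendre symbol 1.
Legendre symbol 1 ⇒ 3547 is split.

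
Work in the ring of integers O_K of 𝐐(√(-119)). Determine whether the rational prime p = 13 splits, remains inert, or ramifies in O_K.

d = -119 ≡ 1 (mod 4), so O_K = ℤ[(1+√-119)/2] and disc(K) = d = -119.
Since gcd(13, -119) = 1 the prime 13 does not ramify.
Legendre symbol by Euler's criterion: (-119/13) ≡ (-119)^6 ≡ 12 (mod 13), i.e. (-119/13) = -1.
(-119/13) = -1, so 13 is inert.

inert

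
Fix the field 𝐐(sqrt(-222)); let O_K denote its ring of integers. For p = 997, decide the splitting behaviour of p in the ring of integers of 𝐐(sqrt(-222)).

-222 mod 4 = 2, hence disc K = 4·(-222) = -888 and O_K = ℤ[√-222].
disc(K) = -888 is not divisible by 997; 997 is unramified.
(-222/997) = 775^498 mod 997 = 1, giving Legendre symbol 1.
d is a quadratic residue mod p, hence 997 splits in O_K.

997 splits in O_K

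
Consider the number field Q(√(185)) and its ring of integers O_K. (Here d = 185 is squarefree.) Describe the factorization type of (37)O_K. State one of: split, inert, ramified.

ramifies in O_K

Since 185 ≡ 1 mod 4, the ring of integers is ℤ[(1+√185)/2] with discriminant 185.
disc(K) = 185 = 37·5, so p = 37 is ramified.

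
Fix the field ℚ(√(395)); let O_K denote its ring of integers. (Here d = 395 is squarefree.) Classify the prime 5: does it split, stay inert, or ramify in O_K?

395 mod 4 = 3, hence disc K = 4·395 = 1580 and O_K = ℤ[√395].
Ramification test: 5 | 1580. The prime 5 ramifies in K.

ramifies in O_K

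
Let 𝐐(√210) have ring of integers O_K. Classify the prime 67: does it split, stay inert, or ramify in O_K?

split — (67) = 𝔭₁𝔭₂ with 𝔭₁ ≠ 𝔭₂

210 mod 4 = 2, hence disc K = 4·210 = 840 and O_K = ℤ[√210].
Since gcd(67, 840) = 1 the prime 67 does not ramify.
(210/67) = 9^33 mod 67 = 1, giving Legendre symbol 1.
Legendre symbol 1 ⇒ 67 is split.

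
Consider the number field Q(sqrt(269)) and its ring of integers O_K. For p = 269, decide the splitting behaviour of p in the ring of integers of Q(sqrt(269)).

ramified — (269) = 𝔭²

d = 269 ≡ 1 (mod 4), so O_K = ℤ[(1+√269)/2] and disc(K) = d = 269.
269 divides disc(K) = 269, so 269 ramifies.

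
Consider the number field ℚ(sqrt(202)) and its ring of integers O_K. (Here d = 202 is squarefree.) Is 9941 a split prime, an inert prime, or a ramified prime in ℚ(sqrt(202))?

202 mod 4 = 2, hence disc K = 4·202 = 808 and O_K = ℤ[√202].
Since gcd(9941, 808) = 1 the prime 9941 does not ramify.
Legendre symbol by Euler's criterion: (202/9941) ≡ 202^4970 ≡ 9940 (mod 9941), i.e. (202/9941) = -1.
(202/9941) = -1, so 9941 is inert.

inert — (9941) stays prime in O_K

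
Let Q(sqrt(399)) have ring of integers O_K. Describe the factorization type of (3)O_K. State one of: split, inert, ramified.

p ramifies

399 mod 4 = 3, hence disc K = 4·399 = 1596 and O_K = ℤ[√399].
disc(K) = 1596 = 3·532, so p = 3 is ramified.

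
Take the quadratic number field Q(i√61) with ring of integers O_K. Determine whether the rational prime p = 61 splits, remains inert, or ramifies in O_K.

ramified — (61) = 𝔭²

d = -61 ≡ 3 (mod 4), so O_K = ℤ[√-61] and disc(K) = 4d = -244.
disc(K) = -244 = 61·(-4), so p = 61 is ramified.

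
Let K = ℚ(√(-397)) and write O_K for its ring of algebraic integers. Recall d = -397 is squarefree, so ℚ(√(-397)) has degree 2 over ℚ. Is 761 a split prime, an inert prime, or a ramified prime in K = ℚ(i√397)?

d = -397 ≡ 3 (mod 4), so O_K = ℤ[√-397] and disc(K) = 4d = -1588.
Since gcd(761, -1588) = 1 the prime 761 does not ramify.
(-397/761) = 364^380 mod 761 = 1, giving Legendre symbol 1.
(-397/761) = 1, so 761 splits.

p splits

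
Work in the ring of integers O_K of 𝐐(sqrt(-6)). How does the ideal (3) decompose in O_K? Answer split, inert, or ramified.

-6 mod 4 = 2, hence disc K = 4·(-6) = -24 and O_K = ℤ[√-6].
Ramification test: 3 | -24. The prime 3 ramifies in K.

ramified — (3) = 𝔭²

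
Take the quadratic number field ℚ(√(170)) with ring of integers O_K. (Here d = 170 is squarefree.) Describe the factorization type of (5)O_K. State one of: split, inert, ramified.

5 is ramified

d = 170 ≡ 2 (mod 4), so O_K = ℤ[√170] and disc(K) = 4d = 680.
disc(K) = 680 = 5·136, so p = 5 is ramified.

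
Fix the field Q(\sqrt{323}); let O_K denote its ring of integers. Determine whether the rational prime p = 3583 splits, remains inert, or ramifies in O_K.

323 mod 4 = 3, hence disc K = 4·323 = 1292 and O_K = ℤ[√323].
disc(K) = 1292 is not divisible by 3583; 3583 is unramified.
Euler's criterion: 323^1791 mod 3583 = 3582. Thus (323|3583) = -1.
Legendre symbol -1 ⇒ 3583 is inert.

inert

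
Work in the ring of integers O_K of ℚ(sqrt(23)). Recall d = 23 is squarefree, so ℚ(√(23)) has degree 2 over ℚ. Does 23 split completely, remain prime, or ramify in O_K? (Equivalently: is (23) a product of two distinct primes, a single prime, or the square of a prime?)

d = 23 ≡ 3 (mod 4), so O_K = ℤ[√23] and disc(K) = 4d = 92.
disc(K) = 92 = 23·4, so p = 23 is ramified.

23 is ramified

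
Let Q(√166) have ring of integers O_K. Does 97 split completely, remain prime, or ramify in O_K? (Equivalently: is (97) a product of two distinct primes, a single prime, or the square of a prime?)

166 mod 4 = 2, hence disc K = 4·166 = 664 and O_K = ℤ[√166].
97 ∤ 664, so 97 is unramified.
Compute (166/97) via Euler: 69^((97-1)/2) mod 97 = 96, so (166/97) = -1.
Legendre symbol -1 ⇒ 97 is inert.

remains prime (inert)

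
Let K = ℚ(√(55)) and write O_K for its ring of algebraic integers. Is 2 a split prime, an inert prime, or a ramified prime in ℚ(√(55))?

55 mod 4 = 3, hence disc K = 4·55 = 220 and O_K = ℤ[√55].
disc(K) = 220 = 2·110, so p = 2 is ramified.

ramified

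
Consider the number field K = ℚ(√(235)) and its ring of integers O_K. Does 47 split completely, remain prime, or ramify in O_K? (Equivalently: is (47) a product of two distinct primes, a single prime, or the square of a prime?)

47 is ramified

d = 235 ≡ 3 (mod 4), so O_K = ℤ[√235] and disc(K) = 4d = 940.
47 divides disc(K) = 940, so 47 ramifies.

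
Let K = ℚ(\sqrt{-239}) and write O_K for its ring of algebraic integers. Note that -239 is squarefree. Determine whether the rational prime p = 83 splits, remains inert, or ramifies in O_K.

83 splits in O_K

Since -239 ≡ 1 mod 4, the ring of integers is ℤ[(1+√-239)/2] with discriminant -239.
83 ∤ -239, so 83 is unramified.
Legendre symbol by Euler's criterion: (-239/83) ≡ (-239)^41 ≡ 1 (mod 83), i.e. (-239/83) = 1.
d is a quadratic residue mod p, hence 83 splits in O_K.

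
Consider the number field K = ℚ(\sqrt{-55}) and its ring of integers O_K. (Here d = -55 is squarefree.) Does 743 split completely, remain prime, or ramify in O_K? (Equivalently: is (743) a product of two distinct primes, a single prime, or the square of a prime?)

-55 mod 4 = 1, hence disc K = -55 and O_K = ℤ[(1+√-55)/2].
743 ∤ -55, so 743 is unramified.
Euler's criterion: (-55)^371 mod 743 = 1. Thus (-55|743) = 1.
Legendre symbol 1 ⇒ 743 is split.

split — (743) = 𝔭₁𝔭₂ with 𝔭₁ ≠ 𝔭₂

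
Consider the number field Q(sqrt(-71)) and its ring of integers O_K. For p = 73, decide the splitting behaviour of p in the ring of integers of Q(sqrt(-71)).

-71 mod 4 = 1, hence disc K = -71 and O_K = ℤ[(1+√-71)/2].
Since gcd(73, -71) = 1 the prime 73 does not ramify.
Euler's criterion: (-71)^36 mod 73 = 1. Thus (-71|73) = 1.
Legendre symbol 1 ⇒ 73 is split.

p splits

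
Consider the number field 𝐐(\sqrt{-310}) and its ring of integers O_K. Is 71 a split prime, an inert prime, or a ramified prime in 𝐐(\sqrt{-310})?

71 splits in O_K

-310 mod 4 = 2, hence disc K = 4·(-310) = -1240 and O_K = ℤ[√-310].
disc(K) = -1240 is not divisible by 71; 71 is unramified.
Euler's criterion: (-310)^35 mod 71 = 1. Thus (-310|71) = 1.
Legendre symbol 1 ⇒ 71 is split.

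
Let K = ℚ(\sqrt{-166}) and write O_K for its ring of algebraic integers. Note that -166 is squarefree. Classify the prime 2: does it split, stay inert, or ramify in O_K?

Since -166 ≢ 1 mod 4, the ring of integers is ℤ[√-166] with discriminant 4·(-166) = -664.
Ramification test: 2 | -664. The prime 2 ramifies in K.

2 is ramified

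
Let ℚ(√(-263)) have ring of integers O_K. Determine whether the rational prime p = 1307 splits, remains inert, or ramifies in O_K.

d = -263 ≡ 1 (mod 4), so O_K = ℤ[(1+√-263)/2] and disc(K) = d = -263.
1307 ∤ -263, so 1307 is unramified.
Euler's criterion: (-263)^653 mod 1307 = 1306. Thus (-263|1307) = -1.
Legendre symbol -1 ⇒ 1307 is inert.

remains prime (inert)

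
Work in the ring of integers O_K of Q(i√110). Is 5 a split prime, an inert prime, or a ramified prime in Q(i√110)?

ramifies in O_K

-110 mod 4 = 2, hence disc K = 4·(-110) = -440 and O_K = ℤ[√-110].
disc(K) = -440 = 5·(-88), so p = 5 is ramified.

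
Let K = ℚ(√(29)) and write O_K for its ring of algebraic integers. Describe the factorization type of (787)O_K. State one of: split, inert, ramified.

d = 29 ≡ 1 (mod 4), so O_K = ℤ[(1+√29)/2] and disc(K) = d = 29.
Since gcd(787, 29) = 1 the prime 787 does not ramify.
Compute (29/787) via Euler: 29^((787-1)/2) mod 787 = 1, so (29/787) = 1.
Legendre symbol 1 ⇒ 787 is split.

787 splits in O_K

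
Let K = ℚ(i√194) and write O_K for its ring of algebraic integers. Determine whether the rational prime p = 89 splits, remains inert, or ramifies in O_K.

split

Since -194 ≢ 1 mod 4, the ring of integers is ℤ[√-194] with discriminant 4·(-194) = -776.
Since gcd(89, -776) = 1 the prime 89 does not ramify.
(-194/89) = 73^44 mod 89 = 1, giving Legendre symbol 1.
(-194/89) = 1, so 89 splits.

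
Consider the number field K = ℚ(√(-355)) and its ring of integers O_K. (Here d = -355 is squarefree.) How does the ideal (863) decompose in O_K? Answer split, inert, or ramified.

Since -355 ≡ 1 mod 4, the ring of integers is ℤ[(1+√-355)/2] with discriminant -355.
863 ∤ -355, so 863 is unramified.
Compute (-355/863) via Euler: 508^((863-1)/2) mod 863 = 1, so (-355/863) = 1.
Legendre symbol 1 ⇒ 863 is split.

split — (863) = 𝔭₁𝔭₂ with 𝔭₁ ≠ 𝔭₂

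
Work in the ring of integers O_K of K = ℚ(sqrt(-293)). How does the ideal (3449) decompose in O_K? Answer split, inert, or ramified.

p splits

Since -293 ≢ 1 mod 4, the ring of integers is ℤ[√-293] with discriminant 4·(-293) = -1172.
disc(K) = -1172 is not divisible by 3449; 3449 is unramified.
Compute (-293/3449) via Euler: 3156^((3449-1)/2) mod 3449 = 1, so (-293/3449) = 1.
d is a quadratic residue mod p, hence 3449 splits in O_K.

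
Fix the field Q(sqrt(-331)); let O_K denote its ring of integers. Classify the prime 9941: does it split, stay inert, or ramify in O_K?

inert

Since -331 ≡ 1 mod 4, the ring of integers is ℤ[(1+√-331)/2] with discriminant -331.
Since gcd(9941, -331) = 1 the prime 9941 does not ramify.
Euler's criterion: (-331)^4970 mod 9941 = 9940. Thus (-331|9941) = -1.
Legendre symbol -1 ⇒ 9941 is inert.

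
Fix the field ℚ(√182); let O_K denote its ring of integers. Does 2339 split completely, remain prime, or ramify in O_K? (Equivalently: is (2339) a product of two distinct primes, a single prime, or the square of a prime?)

split — (2339) = 𝔭₁𝔭₂ with 𝔭₁ ≠ 𝔭₂

d = 182 ≡ 2 (mod 4), so O_K = ℤ[√182] and disc(K) = 4d = 728.
disc(K) = 728 is not divisible by 2339; 2339 is unramified.
(182/2339) = 182^1169 mod 2339 = 1, giving Legendre symbol 1.
(182/2339) = 1, so 2339 splits.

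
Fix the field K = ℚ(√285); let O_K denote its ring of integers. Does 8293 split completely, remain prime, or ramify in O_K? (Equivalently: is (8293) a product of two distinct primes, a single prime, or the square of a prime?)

Since 285 ≡ 1 mod 4, the ring of integers is ℤ[(1+√285)/2] with discriminant 285.
disc(K) = 285 is not divisible by 8293; 8293 is unramified.
Euler's criterion: 285^4146 mod 8293 = 8292. Thus (285|8293) = -1.
(285/8293) = -1, so 8293 is inert.

8293 remains inert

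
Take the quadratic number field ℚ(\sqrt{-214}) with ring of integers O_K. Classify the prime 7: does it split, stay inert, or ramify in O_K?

-214 mod 4 = 2, hence disc K = 4·(-214) = -856 and O_K = ℤ[√-214].
7 ∤ -856, so 7 is unramified.
Compute (-214/7) via Euler: 3^((7-1)/2) mod 7 = 6, so (-214/7) = -1.
(-214/7) = -1, so 7 is inert.

p is inert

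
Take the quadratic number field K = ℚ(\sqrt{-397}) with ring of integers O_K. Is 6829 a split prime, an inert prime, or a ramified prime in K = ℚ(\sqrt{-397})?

inert

d = -397 ≡ 3 (mod 4), so O_K = ℤ[√-397] and disc(K) = 4d = -1588.
Since gcd(6829, -1588) = 1 the prime 6829 does not ramify.
Legendre symbol by Euler's criterion: (-397/6829) ≡ (-397)^3414 ≡ 6828 (mod 6829), i.e. (-397/6829) = -1.
d is a non-residue mod p, hence 6829 remains inert in O_K.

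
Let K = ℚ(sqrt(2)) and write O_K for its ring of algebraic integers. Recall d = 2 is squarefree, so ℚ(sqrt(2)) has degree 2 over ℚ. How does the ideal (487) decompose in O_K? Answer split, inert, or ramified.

Since 2 ≢ 1 mod 4, the ring of integers is ℤ[√2] with discriminant 4·2 = 8.
Since gcd(487, 8) = 1 the prime 487 does not ramify.
(2/487) = 2^243 mod 487 = 1, giving Legendre symbol 1.
d is a quadratic residue mod p, hence 487 splits in O_K.

split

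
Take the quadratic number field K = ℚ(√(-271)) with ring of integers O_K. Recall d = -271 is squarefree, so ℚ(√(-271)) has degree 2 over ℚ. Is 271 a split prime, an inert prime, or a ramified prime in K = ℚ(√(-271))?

ramifies in O_K

Since -271 ≡ 1 mod 4, the ring of integers is ℤ[(1+√-271)/2] with discriminant -271.
271 divides disc(K) = -271, so 271 ramifies.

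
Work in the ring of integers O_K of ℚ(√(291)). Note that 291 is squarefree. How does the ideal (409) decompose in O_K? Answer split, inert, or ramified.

291 mod 4 = 3, hence disc K = 4·291 = 1164 and O_K = ℤ[√291].
Since gcd(409, 1164) = 1 the prime 409 does not ramify.
Compute (291/409) via Euler: 291^((409-1)/2) mod 409 = 408, so (291/409) = -1.
d is a non-residue mod p, hence 409 remains inert in O_K.

p is inert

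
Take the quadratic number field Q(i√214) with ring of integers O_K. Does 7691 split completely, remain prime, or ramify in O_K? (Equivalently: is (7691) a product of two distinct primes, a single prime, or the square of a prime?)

Since -214 ≢ 1 mod 4, the ring of integers is ℤ[√-214] with discriminant 4·(-214) = -856.
Since gcd(7691, -856) = 1 the prime 7691 does not ramify.
Legendre symbol by Euler's criterion: (-214/7691) ≡ (-214)^3845 ≡ 1 (mod 7691), i.e. (-214/7691) = 1.
Legendre symbol 1 ⇒ 7691 is split.

splits completely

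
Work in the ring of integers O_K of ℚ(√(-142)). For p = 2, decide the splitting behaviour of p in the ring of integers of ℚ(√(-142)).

Since -142 ≢ 1 mod 4, the ring of integers is ℤ[√-142] with discriminant 4·(-142) = -568.
Ramification test: 2 | -568. The prime 2 ramifies in K.

p ramifies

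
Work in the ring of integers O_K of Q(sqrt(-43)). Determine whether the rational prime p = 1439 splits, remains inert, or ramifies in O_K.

inert — (1439) stays prime in O_K

Since -43 ≡ 1 mod 4, the ring of integers is ℤ[(1+√-43)/2] with discriminant -43.
Since gcd(1439, -43) = 1 the prime 1439 does not ramify.
Legendre symbol by Euler's criterion: (-43/1439) ≡ (-43)^719 ≡ 1438 (mod 1439), i.e. (-43/1439) = -1.
d is a non-residue mod p, hence 1439 remains inert in O_K.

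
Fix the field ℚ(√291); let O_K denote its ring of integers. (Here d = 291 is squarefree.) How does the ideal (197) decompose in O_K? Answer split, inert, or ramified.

remains prime (inert)

291 mod 4 = 3, hence disc K = 4·291 = 1164 and O_K = ℤ[√291].
197 ∤ 1164, so 197 is unramified.
Euler's criterion: 291^98 mod 197 = 196. Thus (291|197) = -1.
Legendre symbol -1 ⇒ 197 is inert.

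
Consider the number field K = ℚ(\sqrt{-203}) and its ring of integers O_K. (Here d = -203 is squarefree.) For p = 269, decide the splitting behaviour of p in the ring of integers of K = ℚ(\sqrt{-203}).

-203 mod 4 = 1, hence disc K = -203 and O_K = ℤ[(1+√-203)/2].
disc(K) = -203 is not divisible by 269; 269 is unramified.
(-203/269) = 66^134 mod 269 = 1, giving Legendre symbol 1.
(-203/269) = 1, so 269 splits.

269 splits in O_K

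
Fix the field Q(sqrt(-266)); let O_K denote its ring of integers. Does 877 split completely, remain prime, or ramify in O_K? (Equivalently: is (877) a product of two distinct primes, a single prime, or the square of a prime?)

Since -266 ≢ 1 mod 4, the ring of integers is ℤ[√-266] with discriminant 4·(-266) = -1064.
disc(K) = -1064 is not divisible by 877; 877 is unramified.
(-266/877) = 611^438 mod 877 = 1, giving Legendre symbol 1.
Legendre symbol 1 ⇒ 877 is split.

split — (877) = 𝔭₁𝔭₂ with 𝔭₁ ≠ 𝔭₂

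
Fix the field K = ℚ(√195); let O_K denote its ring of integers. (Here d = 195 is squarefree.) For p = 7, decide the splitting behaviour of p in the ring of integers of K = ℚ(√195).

inert — (7) stays prime in O_K

195 mod 4 = 3, hence disc K = 4·195 = 780 and O_K = ℤ[√195].
Since gcd(7, 780) = 1 the prime 7 does not ramify.
Compute (195/7) via Euler: 6^((7-1)/2) mod 7 = 6, so (195/7) = -1.
d is a non-residue mod p, hence 7 remains inert in O_K.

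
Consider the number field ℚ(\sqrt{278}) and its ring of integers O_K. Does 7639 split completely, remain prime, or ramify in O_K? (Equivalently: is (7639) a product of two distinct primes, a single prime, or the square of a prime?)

278 mod 4 = 2, hence disc K = 4·278 = 1112 and O_K = ℤ[√278].
Since gcd(7639, 1112) = 1 the prime 7639 does not ramify.
Compute (278/7639) via Euler: 278^((7639-1)/2) mod 7639 = 1, so (278/7639) = 1.
(278/7639) = 1, so 7639 splits.

splits completely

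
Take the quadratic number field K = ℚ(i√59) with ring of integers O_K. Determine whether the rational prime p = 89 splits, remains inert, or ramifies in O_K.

-59 mod 4 = 1, hence disc K = -59 and O_K = ℤ[(1+√-59)/2].
89 ∤ -59, so 89 is unramified.
Legendre symbol by Euler's criterion: (-59/89) ≡ (-59)^44 ≡ 88 (mod 89), i.e. (-59/89) = -1.
Legendre symbol -1 ⇒ 89 is inert.

inert — (89) stays prime in O_K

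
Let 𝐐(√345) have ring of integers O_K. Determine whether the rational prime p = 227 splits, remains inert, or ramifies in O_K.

remains prime (inert)

Since 345 ≡ 1 mod 4, the ring of integers is ℤ[(1+√345)/2] with discriminant 345.
Since gcd(227, 345) = 1 the prime 227 does not ramify.
Legendre symbol by Euler's criterion: (345/227) ≡ 345^113 ≡ 226 (mod 227), i.e. (345/227) = -1.
d is a non-residue mod p, hence 227 remains inert in O_K.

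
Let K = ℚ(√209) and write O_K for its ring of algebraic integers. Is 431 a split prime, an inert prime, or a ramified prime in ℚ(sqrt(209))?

d = 209 ≡ 1 (mod 4), so O_K = ℤ[(1+√209)/2] and disc(K) = d = 209.
431 ∤ 209, so 431 is unramified.
Euler's criterion: 209^215 mod 431 = 1. Thus (209|431) = 1.
(209/431) = 1, so 431 splits.

split — (431) = 𝔭₁𝔭₂ with 𝔭₁ ≠ 𝔭₂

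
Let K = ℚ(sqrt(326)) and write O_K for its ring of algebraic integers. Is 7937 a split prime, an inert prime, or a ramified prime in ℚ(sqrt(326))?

p splits

Since 326 ≢ 1 mod 4, the ring of integers is ℤ[√326] with discriminant 4·326 = 1304.
Since gcd(7937, 1304) = 1 the prime 7937 does not ramify.
(326/7937) = 326^3968 mod 7937 = 1, giving Legendre symbol 1.
(326/7937) = 1, so 7937 splits.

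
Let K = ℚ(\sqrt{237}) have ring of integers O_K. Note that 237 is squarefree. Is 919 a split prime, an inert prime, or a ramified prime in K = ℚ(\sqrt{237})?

split

Since 237 ≡ 1 mod 4, the ring of integers is ℤ[(1+√237)/2] with discriminant 237.
919 ∤ 237, so 919 is unramified.
Compute (237/919) via Euler: 237^((919-1)/2) mod 919 = 1, so (237/919) = 1.
Legendre symbol 1 ⇒ 919 is split.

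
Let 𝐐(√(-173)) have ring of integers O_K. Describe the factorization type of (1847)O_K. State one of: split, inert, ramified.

-173 mod 4 = 3, hence disc K = 4·(-173) = -692 and O_K = ℤ[√-173].
1847 ∤ -692, so 1847 is unramified.
Compute (-173/1847) via Euler: 1674^((1847-1)/2) mod 1847 = 1846, so (-173/1847) = -1.
d is a non-residue mod p, hence 1847 remains inert in O_K.

1847 remains inert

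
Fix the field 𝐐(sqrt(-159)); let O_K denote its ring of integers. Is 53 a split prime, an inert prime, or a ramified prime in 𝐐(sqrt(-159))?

ramified

Since -159 ≡ 1 mod 4, the ring of integers is ℤ[(1+√-159)/2] with discriminant -159.
Ramification test: 53 | -159. The prime 53 ramifies in K.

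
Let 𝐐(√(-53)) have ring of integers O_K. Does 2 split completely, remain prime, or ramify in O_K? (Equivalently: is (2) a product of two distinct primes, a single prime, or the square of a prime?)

2 is ramified

-53 mod 4 = 3, hence disc K = 4·(-53) = -212 and O_K = ℤ[√-53].
2 divides disc(K) = -212, so 2 ramifies.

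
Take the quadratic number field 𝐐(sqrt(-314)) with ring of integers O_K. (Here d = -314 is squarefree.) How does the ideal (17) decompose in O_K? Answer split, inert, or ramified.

Since -314 ≢ 1 mod 4, the ring of integers is ℤ[√-314] with discriminant 4·(-314) = -1256.
disc(K) = -1256 is not divisible by 17; 17 is unramified.
Euler's criterion: (-314)^8 mod 17 = 1. Thus (-314|17) = 1.
Legendre symbol 1 ⇒ 17 is split.

split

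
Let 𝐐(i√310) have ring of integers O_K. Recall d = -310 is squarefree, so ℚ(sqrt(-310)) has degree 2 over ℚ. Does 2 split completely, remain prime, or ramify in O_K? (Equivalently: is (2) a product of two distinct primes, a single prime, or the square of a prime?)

d = -310 ≡ 2 (mod 4), so O_K = ℤ[√-310] and disc(K) = 4d = -1240.
Ramification test: 2 | -1240. The prime 2 ramifies in K.

ramified — (2) = 𝔭²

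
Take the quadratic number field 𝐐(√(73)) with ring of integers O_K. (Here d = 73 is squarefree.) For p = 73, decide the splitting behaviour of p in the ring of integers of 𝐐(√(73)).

Since 73 ≡ 1 mod 4, the ring of integers is ℤ[(1+√73)/2] with discriminant 73.
disc(K) = 73 = 73·1, so p = 73 is ramified.

ramifies in O_K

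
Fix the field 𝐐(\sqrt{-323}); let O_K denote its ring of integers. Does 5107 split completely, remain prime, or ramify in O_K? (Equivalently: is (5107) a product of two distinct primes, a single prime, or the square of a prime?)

Since -323 ≡ 1 mod 4, the ring of integers is ℤ[(1+√-323)/2] with discriminant -323.
disc(K) = -323 is not divisible by 5107; 5107 is unramified.
Compute (-323/5107) via Euler: 4784^((5107-1)/2) mod 5107 = 1, so (-323/5107) = 1.
(-323/5107) = 1, so 5107 splits.

p splits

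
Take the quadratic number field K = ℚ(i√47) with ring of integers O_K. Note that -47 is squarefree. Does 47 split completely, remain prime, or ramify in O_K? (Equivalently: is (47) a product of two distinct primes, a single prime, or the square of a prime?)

d = -47 ≡ 1 (mod 4), so O_K = ℤ[(1+√-47)/2] and disc(K) = d = -47.
Ramification test: 47 | -47. The prime 47 ramifies in K.

p ramifies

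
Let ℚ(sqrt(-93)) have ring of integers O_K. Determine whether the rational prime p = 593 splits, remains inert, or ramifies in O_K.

d = -93 ≡ 3 (mod 4), so O_K = ℤ[√-93] and disc(K) = 4d = -372.
Since gcd(593, -372) = 1 the prime 593 does not ramify.
Euler's criterion: (-93)^296 mod 593 = 592. Thus (-93|593) = -1.
(-93/593) = -1, so 593 is inert.

remains prime (inert)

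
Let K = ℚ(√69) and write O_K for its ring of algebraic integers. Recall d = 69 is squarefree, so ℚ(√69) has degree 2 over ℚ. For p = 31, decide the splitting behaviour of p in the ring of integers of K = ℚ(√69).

splits completely

d = 69 ≡ 1 (mod 4), so O_K = ℤ[(1+√69)/2] and disc(K) = d = 69.
Since gcd(31, 69) = 1 the prime 31 does not ramify.
Euler's criterion: 69^15 mod 31 = 1. Thus (69|31) = 1.
Legendre symbol 1 ⇒ 31 is split.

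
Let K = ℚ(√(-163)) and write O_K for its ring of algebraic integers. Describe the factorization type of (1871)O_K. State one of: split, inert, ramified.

remains prime (inert)

d = -163 ≡ 1 (mod 4), so O_K = ℤ[(1+√-163)/2] and disc(K) = d = -163.
disc(K) = -163 is not divisible by 1871; 1871 is unramified.
Legendre symbol by Euler's criterion: (-163/1871) ≡ (-163)^935 ≡ 1870 (mod 1871), i.e. (-163/1871) = -1.
d is a non-residue mod p, hence 1871 remains inert in O_K.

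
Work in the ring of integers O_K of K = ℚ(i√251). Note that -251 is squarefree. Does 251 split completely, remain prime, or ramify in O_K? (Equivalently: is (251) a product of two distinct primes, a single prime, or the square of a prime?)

Since -251 ≡ 1 mod 4, the ring of integers is ℤ[(1+√-251)/2] with discriminant -251.
Ramification test: 251 | -251. The prime 251 ramifies in K.

ramified — (251) = 𝔭²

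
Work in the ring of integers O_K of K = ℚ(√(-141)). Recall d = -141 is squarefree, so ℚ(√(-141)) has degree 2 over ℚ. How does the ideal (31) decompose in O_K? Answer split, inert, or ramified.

splits completely

-141 mod 4 = 3, hence disc K = 4·(-141) = -564 and O_K = ℤ[√-141].
Since gcd(31, -564) = 1 the prime 31 does not ramify.
Euler's criterion: (-141)^15 mod 31 = 1. Thus (-141|31) = 1.
Legendre symbol 1 ⇒ 31 is split.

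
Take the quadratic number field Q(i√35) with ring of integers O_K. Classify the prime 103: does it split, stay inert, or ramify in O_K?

-35 mod 4 = 1, hence disc K = -35 and O_K = ℤ[(1+√-35)/2].
103 ∤ -35, so 103 is unramified.
Euler's criterion: (-35)^51 mod 103 = 1. Thus (-35|103) = 1.
(-35/103) = 1, so 103 splits.

103 splits in O_K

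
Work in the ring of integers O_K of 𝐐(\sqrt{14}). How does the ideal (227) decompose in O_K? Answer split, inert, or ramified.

p is inert

14 mod 4 = 2, hence disc K = 4·14 = 56 and O_K = ℤ[√14].
disc(K) = 56 is not divisible by 227; 227 is unramified.
Compute (14/227) via Euler: 14^((227-1)/2) mod 227 = 226, so (14/227) = -1.
(14/227) = -1, so 227 is inert.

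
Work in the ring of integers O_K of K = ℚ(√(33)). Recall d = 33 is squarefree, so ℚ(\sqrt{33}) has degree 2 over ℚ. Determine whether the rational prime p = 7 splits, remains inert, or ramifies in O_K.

33 mod 4 = 1, hence disc K = 33 and O_K = ℤ[(1+√33)/2].
Since gcd(7, 33) = 1 the prime 7 does not ramify.
(33/7) = 5^3 mod 7 = 6, giving Legendre symbol -1.
(33/7) = -1, so 7 is inert.

remains prime (inert)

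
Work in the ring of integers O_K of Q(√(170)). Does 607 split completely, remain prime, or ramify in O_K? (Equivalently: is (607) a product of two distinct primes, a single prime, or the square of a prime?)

split

d = 170 ≡ 2 (mod 4), so O_K = ℤ[√170] and disc(K) = 4d = 680.
disc(K) = 680 is not divisible by 607; 607 is unramified.
Euler's criterion: 170^303 mod 607 = 1. Thus (170|607) = 1.
(170/607) = 1, so 607 splits.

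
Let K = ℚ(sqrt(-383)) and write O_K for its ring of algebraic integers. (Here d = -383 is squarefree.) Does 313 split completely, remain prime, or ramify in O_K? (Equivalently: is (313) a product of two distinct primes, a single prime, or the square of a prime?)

-383 mod 4 = 1, hence disc K = -383 and O_K = ℤ[(1+√-383)/2].
Since gcd(313, -383) = 1 the prime 313 does not ramify.
Legendre symbol by Euler's criterion: (-383/313) ≡ (-383)^156 ≡ 1 (mod 313), i.e. (-383/313) = 1.
Legendre symbol 1 ⇒ 313 is split.

splits completely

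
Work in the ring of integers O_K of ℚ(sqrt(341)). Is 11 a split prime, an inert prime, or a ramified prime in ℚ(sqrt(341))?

11 is ramified

Since 341 ≡ 1 mod 4, the ring of integers is ℤ[(1+√341)/2] with discriminant 341.
Ramification test: 11 | 341. The prime 11 ramifies in K.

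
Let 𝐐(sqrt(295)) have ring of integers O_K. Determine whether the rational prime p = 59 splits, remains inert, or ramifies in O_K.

ramified — (59) = 𝔭²

Since 295 ≢ 1 mod 4, the ring of integers is ℤ[√295] with discriminant 4·295 = 1180.
Ramification test: 59 | 1180. The prime 59 ramifies in K.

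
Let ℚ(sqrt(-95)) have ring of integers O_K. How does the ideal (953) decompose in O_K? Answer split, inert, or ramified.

splits completely

-95 mod 4 = 1, hence disc K = -95 and O_K = ℤ[(1+√-95)/2].
953 ∤ -95, so 953 is unramified.
(-95/953) = 858^476 mod 953 = 1, giving Legendre symbol 1.
Legendre symbol 1 ⇒ 953 is split.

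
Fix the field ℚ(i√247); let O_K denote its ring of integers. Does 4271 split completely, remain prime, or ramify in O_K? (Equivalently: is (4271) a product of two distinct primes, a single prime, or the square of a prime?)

splits completely

Since -247 ≡ 1 mod 4, the ring of integers is ℤ[(1+√-247)/2] with discriminant -247.
Since gcd(4271, -247) = 1 the prime 4271 does not ramify.
Legendre symbol by Euler's criterion: (-247/4271) ≡ (-247)^2135 ≡ 1 (mod 4271), i.e. (-247/4271) = 1.
(-247/4271) = 1, so 4271 splits.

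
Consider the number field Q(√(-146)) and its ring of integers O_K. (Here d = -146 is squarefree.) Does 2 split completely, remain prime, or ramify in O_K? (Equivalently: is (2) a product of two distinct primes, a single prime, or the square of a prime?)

ramifies in O_K

d = -146 ≡ 2 (mod 4), so O_K = ℤ[√-146] and disc(K) = 4d = -584.
Ramification test: 2 | -584. The prime 2 ramifies in K.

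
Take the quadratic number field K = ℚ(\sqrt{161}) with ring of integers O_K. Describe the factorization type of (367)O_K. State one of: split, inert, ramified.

367 splits in O_K

Since 161 ≡ 1 mod 4, the ring of integers is ℤ[(1+√161)/2] with discriminant 161.
Since gcd(367, 161) = 1 the prime 367 does not ramify.
Compute (161/367) via Euler: 161^((367-1)/2) mod 367 = 1, so (161/367) = 1.
(161/367) = 1, so 367 splits.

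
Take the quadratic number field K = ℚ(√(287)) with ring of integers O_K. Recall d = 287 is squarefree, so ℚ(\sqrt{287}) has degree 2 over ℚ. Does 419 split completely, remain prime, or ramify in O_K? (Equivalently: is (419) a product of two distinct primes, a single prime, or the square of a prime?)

p splits

d = 287 ≡ 3 (mod 4), so O_K = ℤ[√287] and disc(K) = 4d = 1148.
disc(K) = 1148 is not divisible by 419; 419 is unramified.
Euler's criterion: 287^209 mod 419 = 1. Thus (287|419) = 1.
(287/419) = 1, so 419 splits.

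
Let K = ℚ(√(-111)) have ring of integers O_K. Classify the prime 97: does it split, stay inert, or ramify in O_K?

d = -111 ≡ 1 (mod 4), so O_K = ℤ[(1+√-111)/2] and disc(K) = d = -111.
97 ∤ -111, so 97 is unramified.
Euler's criterion: (-111)^48 mod 97 = 96. Thus (-111|97) = -1.
(-111/97) = -1, so 97 is inert.

p is inert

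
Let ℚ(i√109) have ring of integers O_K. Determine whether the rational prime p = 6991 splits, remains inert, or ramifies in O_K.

6991 remains inert

d = -109 ≡ 3 (mod 4), so O_K = ℤ[√-109] and disc(K) = 4d = -436.
Since gcd(6991, -436) = 1 the prime 6991 does not ramify.
Legendre symbol by Euler's criterion: (-109/6991) ≡ (-109)^3495 ≡ 6990 (mod 6991), i.e. (-109/6991) = -1.
d is a non-residue mod p, hence 6991 remains inert in O_K.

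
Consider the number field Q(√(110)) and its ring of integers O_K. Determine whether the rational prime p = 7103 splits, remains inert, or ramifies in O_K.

remains prime (inert)

Since 110 ≢ 1 mod 4, the ring of integers is ℤ[√110] with discriminant 4·110 = 440.
7103 ∤ 440, so 7103 is unramified.
Legendre symbol by Euler's criterion: (110/7103) ≡ 110^3551 ≡ 7102 (mod 7103), i.e. (110/7103) = -1.
Legendre symbol -1 ⇒ 7103 is inert.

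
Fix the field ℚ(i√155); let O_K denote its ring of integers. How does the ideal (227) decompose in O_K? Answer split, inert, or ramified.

p is inert

-155 mod 4 = 1, hence disc K = -155 and O_K = ℤ[(1+√-155)/2].
227 ∤ -155, so 227 is unramified.
Compute (-155/227) via Euler: 72^((227-1)/2) mod 227 = 226, so (-155/227) = -1.
Legendre symbol -1 ⇒ 227 is inert.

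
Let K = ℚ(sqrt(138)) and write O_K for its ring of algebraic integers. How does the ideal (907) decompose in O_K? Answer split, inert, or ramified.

907 splits in O_K

Since 138 ≢ 1 mod 4, the ring of integers is ℤ[√138] with discriminant 4·138 = 552.
Since gcd(907, 552) = 1 the prime 907 does not ramify.
Euler's criterion: 138^453 mod 907 = 1. Thus (138|907) = 1.
(138/907) = 1, so 907 splits.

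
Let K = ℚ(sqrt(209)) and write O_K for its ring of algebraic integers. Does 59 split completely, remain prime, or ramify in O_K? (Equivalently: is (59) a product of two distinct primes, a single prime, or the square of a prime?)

inert

Since 209 ≡ 1 mod 4, the ring of integers is ℤ[(1+√209)/2] with discriminant 209.
disc(K) = 209 is not divisible by 59; 59 is unramified.
(209/59) = 32^29 mod 59 = 58, giving Legendre symbol -1.
d is a non-residue mod p, hence 59 remains inert in O_K.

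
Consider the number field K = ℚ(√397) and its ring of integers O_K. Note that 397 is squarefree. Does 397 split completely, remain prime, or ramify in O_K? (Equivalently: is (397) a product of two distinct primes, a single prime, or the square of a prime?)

p ramifies

397 mod 4 = 1, hence disc K = 397 and O_K = ℤ[(1+√397)/2].
397 divides disc(K) = 397, so 397 ramifies.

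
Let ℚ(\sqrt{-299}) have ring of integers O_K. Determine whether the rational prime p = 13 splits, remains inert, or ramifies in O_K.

-299 mod 4 = 1, hence disc K = -299 and O_K = ℤ[(1+√-299)/2].
disc(K) = -299 = 13·(-23), so p = 13 is ramified.

p ramifies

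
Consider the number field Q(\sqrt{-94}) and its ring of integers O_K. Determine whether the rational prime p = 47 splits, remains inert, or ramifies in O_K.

ramified

d = -94 ≡ 2 (mod 4), so O_K = ℤ[√-94] and disc(K) = 4d = -376.
47 divides disc(K) = -376, so 47 ramifies.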